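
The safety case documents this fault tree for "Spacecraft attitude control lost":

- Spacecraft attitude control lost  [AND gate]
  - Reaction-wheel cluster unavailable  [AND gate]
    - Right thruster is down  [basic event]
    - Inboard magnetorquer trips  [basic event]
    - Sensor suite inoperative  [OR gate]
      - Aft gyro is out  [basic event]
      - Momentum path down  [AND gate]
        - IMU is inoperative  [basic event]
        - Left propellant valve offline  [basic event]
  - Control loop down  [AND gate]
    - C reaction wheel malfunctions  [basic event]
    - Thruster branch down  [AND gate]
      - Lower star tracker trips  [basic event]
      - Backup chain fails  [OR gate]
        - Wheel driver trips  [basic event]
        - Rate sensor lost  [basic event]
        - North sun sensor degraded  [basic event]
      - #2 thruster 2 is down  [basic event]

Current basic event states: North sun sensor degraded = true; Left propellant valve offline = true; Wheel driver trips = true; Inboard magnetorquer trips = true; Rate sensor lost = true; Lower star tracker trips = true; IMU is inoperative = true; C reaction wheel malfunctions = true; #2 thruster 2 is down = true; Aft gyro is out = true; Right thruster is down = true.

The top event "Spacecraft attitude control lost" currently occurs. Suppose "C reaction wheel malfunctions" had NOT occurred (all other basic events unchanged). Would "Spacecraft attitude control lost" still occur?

No

Counterfactual: set "C reaction wheel malfunctions" to not occurred.
Momentum path down [AND]: IMU is inoperative=occurs, Left propellant valve offline=occurs → all inputs occur → occurs.
Sensor suite inoperative [OR]: Aft gyro is out=occurs, Momentum path down=occurs → at least one input occurs → occurs.
Reaction-wheel cluster unavailable [AND]: Right thruster is down=occurs, Inboard magnetorquer trips=occurs, Sensor suite inoperative=occurs → all inputs occur → occurs.
Backup chain fails [OR]: Wheel driver trips=occurs, Rate sensor lost=occurs, North sun sensor degraded=occurs → at least one input occurs → occurs.
Thruster branch down [AND]: Lower star tracker trips=occurs, Backup chain fails=occurs, #2 thruster 2 is down=occurs → all inputs occur → occurs.
Control loop down [AND]: C reaction wheel malfunctions=not, Thruster branch down=occurs → not all inputs occur → does not occur.
Spacecraft attitude control lost [AND]: Reaction-wheel cluster unavailable=occurs, Control loop down=not → not all inputs occur → does not occur.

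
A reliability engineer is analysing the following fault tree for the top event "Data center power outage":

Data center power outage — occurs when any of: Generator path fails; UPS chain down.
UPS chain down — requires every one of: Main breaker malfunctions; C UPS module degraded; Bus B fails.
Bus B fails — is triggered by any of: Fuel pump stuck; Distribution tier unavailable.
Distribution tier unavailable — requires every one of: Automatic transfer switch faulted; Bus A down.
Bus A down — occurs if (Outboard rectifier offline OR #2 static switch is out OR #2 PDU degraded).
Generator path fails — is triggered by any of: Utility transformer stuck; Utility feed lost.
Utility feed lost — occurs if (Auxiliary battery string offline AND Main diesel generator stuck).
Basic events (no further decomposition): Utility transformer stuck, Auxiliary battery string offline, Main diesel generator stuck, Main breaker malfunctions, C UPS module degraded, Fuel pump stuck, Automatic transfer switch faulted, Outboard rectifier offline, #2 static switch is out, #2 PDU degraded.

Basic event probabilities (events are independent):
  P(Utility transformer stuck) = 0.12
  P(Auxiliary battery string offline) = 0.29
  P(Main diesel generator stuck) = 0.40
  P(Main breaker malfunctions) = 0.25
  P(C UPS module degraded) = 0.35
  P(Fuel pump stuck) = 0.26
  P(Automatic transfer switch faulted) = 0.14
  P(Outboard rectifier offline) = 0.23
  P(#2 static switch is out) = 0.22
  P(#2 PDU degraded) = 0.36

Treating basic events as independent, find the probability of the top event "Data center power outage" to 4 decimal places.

0.2441

P(Utility feed lost) [AND] = 0.29 × 0.40 = 0.116000
P(Generator path fails) [OR] = 1 − (1−0.12) × (1−0.116000) = 0.222080
P(Bus A down) [OR] = 1 − (1−0.23) × (1−0.22) × (1−0.36) = 0.615616
P(Distribution tier unavailable) [AND] = 0.14 × 0.615616 = 0.086186
P(Bus B fails) [OR] = 1 − (1−0.26) × (1−0.086186) = 0.323778
P(UPS chain down) [AND] = 0.25 × 0.35 × 0.323778 = 0.028331
P(Data center power outage) [OR] = 1 − (1−0.222080) × (1−0.028331) = 0.244119
Rounded to 4 decimal places: P(Data center power outage) ≈ 0.2441.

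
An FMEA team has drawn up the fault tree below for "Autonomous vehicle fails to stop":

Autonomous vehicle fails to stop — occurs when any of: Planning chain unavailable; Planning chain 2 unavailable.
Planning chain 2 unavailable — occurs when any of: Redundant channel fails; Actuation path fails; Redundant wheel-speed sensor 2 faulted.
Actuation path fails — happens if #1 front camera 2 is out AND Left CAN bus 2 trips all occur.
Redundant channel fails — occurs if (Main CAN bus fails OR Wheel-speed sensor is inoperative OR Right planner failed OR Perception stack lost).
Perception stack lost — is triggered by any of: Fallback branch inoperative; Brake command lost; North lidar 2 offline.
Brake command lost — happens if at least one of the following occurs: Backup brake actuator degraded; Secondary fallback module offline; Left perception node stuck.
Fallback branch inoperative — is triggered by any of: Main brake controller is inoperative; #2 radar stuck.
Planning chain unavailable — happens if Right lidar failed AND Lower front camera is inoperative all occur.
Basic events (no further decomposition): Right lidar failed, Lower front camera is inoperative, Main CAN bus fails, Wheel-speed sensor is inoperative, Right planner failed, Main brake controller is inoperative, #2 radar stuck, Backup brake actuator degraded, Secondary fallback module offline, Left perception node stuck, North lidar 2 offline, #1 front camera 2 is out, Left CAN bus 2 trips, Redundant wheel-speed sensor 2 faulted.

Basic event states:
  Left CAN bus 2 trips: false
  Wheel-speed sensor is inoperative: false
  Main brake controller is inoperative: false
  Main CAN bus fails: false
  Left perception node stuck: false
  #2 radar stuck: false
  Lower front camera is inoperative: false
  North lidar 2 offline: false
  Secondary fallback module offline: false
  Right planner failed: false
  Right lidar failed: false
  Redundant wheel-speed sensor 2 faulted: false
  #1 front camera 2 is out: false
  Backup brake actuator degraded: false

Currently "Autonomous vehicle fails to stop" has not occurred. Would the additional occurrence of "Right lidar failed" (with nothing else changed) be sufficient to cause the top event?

Counterfactual: set "Right lidar failed" to occurred.
Planning chain unavailable [AND]: Right lidar failed=occurs, Lower front camera is inoperative=not → not all inputs occur → does not occur.
Fallback branch inoperative [OR]: Main brake controller is inoperative=not, #2 radar stuck=not → no input occurs → does not occur.
Brake command lost [OR]: Backup brake actuator degraded=not, Secondary fallback module offline=not, Left perception node stuck=not → no input occurs → does not occur.
Perception stack lost [OR]: Fallback branch inoperative=not, Brake command lost=not, North lidar 2 offline=not → no input occurs → does not occur.
Redundant channel fails [OR]: Main CAN bus fails=not, Wheel-speed sensor is inoperative=not, Right planner failed=not, Perception stack lost=not → no input occurs → does not occur.
Actuation path fails [AND]: #1 front camera 2 is out=not, Left CAN bus 2 trips=not → not all inputs occur → does not occur.
Planning chain 2 unavailable [OR]: Redundant channel fails=not, Actuation path fails=not, Redundant wheel-speed sensor 2 faulted=not → no input occurs → does not occur.
Autonomous vehicle fails to stop [OR]: Planning chain unavailable=not, Planning chain 2 unavailable=not → no input occurs → does not occur.

No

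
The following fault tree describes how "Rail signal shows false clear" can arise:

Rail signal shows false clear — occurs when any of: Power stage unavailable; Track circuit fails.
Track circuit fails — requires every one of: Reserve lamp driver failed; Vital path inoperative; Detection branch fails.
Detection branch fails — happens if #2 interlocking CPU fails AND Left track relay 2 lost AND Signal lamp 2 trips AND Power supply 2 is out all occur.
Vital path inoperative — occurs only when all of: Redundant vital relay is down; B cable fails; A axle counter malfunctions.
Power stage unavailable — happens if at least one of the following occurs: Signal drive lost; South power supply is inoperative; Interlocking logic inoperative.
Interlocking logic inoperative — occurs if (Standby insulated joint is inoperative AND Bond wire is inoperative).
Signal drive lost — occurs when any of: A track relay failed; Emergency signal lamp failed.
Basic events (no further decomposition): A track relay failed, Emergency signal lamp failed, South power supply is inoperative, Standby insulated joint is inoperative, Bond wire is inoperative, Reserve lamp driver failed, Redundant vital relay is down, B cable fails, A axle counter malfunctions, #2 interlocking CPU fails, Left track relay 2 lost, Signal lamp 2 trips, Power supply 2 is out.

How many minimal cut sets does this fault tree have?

Signal drive lost [OR]: union of children's cut sets → 2 cut set(s).
Interlocking logic inoperative [AND]: one cut set from each child combined → 1 × 1 = 1 cut set(s).
Power stage unavailable [OR]: union of children's cut sets → 4 cut set(s).
Vital path inoperative [AND]: one cut set from each child combined → 1 × 1 × 1 = 1 cut set(s).
Detection branch fails [AND]: one cut set from each child combined → 1 × 1 × 1 × 1 = 1 cut set(s).
Track circuit fails [AND]: one cut set from each child combined → 1 × 1 × 1 = 1 cut set(s).
Rail signal shows false clear [OR]: union of children's cut sets → 5 cut set(s).
Minimal cut sets: {A track relay failed}; {Emergency signal lamp failed}; {South power supply is inoperative}; {Bond wire is inoperative, Standby insulated joint is inoperative}; {#2 interlocking CPU fails, A axle counter malfunctions, B cable fails, Left track relay 2 lost, Power supply 2 is out, Redundant vital relay is down, Reserve lamp driver failed, Signal lamp 2 trips}.

5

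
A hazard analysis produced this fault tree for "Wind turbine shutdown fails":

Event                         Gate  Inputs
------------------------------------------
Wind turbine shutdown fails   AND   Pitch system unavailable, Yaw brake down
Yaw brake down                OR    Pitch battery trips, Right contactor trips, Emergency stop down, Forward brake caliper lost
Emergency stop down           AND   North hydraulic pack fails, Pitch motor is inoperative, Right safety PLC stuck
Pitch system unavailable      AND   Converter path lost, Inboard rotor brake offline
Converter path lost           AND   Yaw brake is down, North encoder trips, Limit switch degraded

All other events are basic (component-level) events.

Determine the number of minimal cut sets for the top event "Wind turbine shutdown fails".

4

Converter path lost [AND]: one cut set from each child combined → 1 × 1 × 1 = 1 cut set(s).
Pitch system unavailable [AND]: one cut set from each child combined → 1 × 1 = 1 cut set(s).
Emergency stop down [AND]: one cut set from each child combined → 1 × 1 × 1 = 1 cut set(s).
Yaw brake down [OR]: union of children's cut sets → 4 cut set(s).
Wind turbine shutdown fails [AND]: one cut set from each child combined → 1 × 4 = 4 cut set(s).
Minimal cut sets: {Inboard rotor brake offline, Limit switch degraded, North encoder trips, Pitch battery trips, Yaw brake is down}; {Inboard rotor brake offline, Limit switch degraded, North encoder trips, Right contactor trips, Yaw brake is down}; {Inboard rotor brake offline, Limit switch degraded, North encoder trips, North hydraulic pack fails, Pitch motor is inoperative, Right safety PLC stuck, Yaw brake is down}; {Forward brake caliper lost, Inboard rotor brake offline, Limit switch degraded, North encoder trips, Yaw brake is down}.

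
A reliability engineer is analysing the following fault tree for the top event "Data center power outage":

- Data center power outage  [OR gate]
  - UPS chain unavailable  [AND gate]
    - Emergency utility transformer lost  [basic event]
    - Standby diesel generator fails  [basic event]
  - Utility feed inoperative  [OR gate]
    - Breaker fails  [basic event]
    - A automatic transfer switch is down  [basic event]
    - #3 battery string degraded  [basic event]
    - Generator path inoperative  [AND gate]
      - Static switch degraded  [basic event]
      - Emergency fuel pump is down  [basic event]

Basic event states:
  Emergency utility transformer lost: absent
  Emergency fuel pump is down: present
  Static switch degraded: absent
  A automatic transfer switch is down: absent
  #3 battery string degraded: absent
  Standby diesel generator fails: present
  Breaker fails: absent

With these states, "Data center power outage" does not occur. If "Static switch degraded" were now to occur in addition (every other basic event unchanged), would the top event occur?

Yes

Counterfactual: set "Static switch degraded" to occurred.
UPS chain unavailable [AND]: Emergency utility transformer lost=not, Standby diesel generator fails=occurs → not all inputs occur → does not occur.
Generator path inoperative [AND]: Static switch degraded=occurs, Emergency fuel pump is down=occurs → all inputs occur → occurs.
Utility feed inoperative [OR]: Breaker fails=not, A automatic transfer switch is down=not, #3 battery string degraded=not, Generator path inoperative=occurs → at least one input occurs → occurs.
Data center power outage [OR]: UPS chain unavailable=not, Utility feed inoperative=occurs → at least one input occurs → occurs.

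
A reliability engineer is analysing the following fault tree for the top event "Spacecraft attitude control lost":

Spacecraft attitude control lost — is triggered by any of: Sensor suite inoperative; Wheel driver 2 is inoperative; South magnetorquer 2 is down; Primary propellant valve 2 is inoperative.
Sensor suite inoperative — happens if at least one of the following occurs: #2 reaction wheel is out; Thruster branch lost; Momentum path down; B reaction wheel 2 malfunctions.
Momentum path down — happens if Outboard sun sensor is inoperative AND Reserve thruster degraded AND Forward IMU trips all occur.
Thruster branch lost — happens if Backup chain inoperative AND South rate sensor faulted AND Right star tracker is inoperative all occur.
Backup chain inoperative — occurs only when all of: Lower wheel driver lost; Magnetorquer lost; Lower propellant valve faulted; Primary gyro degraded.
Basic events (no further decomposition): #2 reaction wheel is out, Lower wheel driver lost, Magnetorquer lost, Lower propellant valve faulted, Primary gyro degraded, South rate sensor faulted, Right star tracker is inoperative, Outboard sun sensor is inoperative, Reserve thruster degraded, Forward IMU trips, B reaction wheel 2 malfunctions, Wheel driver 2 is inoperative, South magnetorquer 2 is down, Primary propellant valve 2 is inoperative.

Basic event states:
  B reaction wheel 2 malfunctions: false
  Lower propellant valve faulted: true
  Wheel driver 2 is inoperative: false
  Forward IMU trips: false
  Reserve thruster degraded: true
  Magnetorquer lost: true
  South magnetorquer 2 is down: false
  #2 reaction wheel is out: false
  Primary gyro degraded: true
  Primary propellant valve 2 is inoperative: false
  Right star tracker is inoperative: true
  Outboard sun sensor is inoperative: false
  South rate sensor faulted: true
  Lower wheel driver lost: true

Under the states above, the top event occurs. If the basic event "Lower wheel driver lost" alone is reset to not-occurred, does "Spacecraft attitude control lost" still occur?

No

Counterfactual: set "Lower wheel driver lost" to not occurred.
Backup chain inoperative [AND]: Lower wheel driver lost=not, Magnetorquer lost=occurs, Lower propellant valve faulted=occurs, Primary gyro degraded=occurs → not all inputs occur → does not occur.
Thruster branch lost [AND]: Backup chain inoperative=not, South rate sensor faulted=occurs, Right star tracker is inoperative=occurs → not all inputs occur → does not occur.
Momentum path down [AND]: Outboard sun sensor is inoperative=not, Reserve thruster degraded=occurs, Forward IMU trips=not → not all inputs occur → does not occur.
Sensor suite inoperative [OR]: #2 reaction wheel is out=not, Thruster branch lost=not, Momentum path down=not, B reaction wheel 2 malfunctions=not → no input occurs → does not occur.
Spacecraft attitude control lost [OR]: Sensor suite inoperative=not, Wheel driver 2 is inoperative=not, South magnetorquer 2 is down=not, Primary propellant valve 2 is inoperative=not → no input occurs → does not occur.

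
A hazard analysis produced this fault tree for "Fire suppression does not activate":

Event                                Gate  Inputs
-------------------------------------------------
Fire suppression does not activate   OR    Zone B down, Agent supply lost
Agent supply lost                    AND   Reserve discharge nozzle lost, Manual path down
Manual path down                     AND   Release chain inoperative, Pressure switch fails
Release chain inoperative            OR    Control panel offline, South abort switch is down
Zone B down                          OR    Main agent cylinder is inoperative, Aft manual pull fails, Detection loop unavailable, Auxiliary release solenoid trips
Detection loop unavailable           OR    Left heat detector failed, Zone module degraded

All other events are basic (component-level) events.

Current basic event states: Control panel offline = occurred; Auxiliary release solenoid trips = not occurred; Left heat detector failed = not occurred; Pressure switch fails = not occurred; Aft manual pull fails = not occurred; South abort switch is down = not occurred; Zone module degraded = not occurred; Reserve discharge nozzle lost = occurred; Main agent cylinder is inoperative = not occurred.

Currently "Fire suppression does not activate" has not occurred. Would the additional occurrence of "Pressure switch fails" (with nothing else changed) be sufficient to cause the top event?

Yes

Counterfactual: set "Pressure switch fails" to occurred.
Detection loop unavailable [OR]: Left heat detector failed=not, Zone module degraded=not → no input occurs → does not occur.
Zone B down [OR]: Main agent cylinder is inoperative=not, Aft manual pull fails=not, Detection loop unavailable=not, Auxiliary release solenoid trips=not → no input occurs → does not occur.
Release chain inoperative [OR]: Control panel offline=occurs, South abort switch is down=not → at least one input occurs → occurs.
Manual path down [AND]: Release chain inoperative=occurs, Pressure switch fails=occurs → all inputs occur → occurs.
Agent supply lost [AND]: Reserve discharge nozzle lost=occurs, Manual path down=occurs → all inputs occur → occurs.
Fire suppression does not activate [OR]: Zone B down=not, Agent supply lost=occurs → at least one input occurs → occurs.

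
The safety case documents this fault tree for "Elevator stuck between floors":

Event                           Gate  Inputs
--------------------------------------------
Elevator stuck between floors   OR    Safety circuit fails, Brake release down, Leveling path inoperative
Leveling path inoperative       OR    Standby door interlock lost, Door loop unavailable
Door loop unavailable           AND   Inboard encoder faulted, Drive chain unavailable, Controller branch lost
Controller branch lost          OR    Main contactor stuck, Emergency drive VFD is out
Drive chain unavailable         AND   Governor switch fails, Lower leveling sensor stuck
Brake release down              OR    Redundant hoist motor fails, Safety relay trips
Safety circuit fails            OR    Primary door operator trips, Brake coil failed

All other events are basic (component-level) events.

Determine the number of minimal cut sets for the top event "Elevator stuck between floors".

7

Safety circuit fails [OR]: union of children's cut sets → 2 cut set(s).
Brake release down [OR]: union of children's cut sets → 2 cut set(s).
Drive chain unavailable [AND]: one cut set from each child combined → 1 × 1 = 1 cut set(s).
Controller branch lost [OR]: union of children's cut sets → 2 cut set(s).
Door loop unavailable [AND]: one cut set from each child combined → 1 × 1 × 2 = 2 cut set(s).
Leveling path inoperative [OR]: union of children's cut sets → 3 cut set(s).
Elevator stuck between floors [OR]: union of children's cut sets → 7 cut set(s).
Minimal cut sets: {Primary door operator trips}; {Brake coil failed}; {Redundant hoist motor fails}; {Safety relay trips}; {Standby door interlock lost}; {Governor switch fails, Inboard encoder faulted, Lower leveling sensor stuck, Main contactor stuck}; {Emergency drive VFD is out, Governor switch fails, Inboard encoder faulted, Lower leveling sensor stuck}.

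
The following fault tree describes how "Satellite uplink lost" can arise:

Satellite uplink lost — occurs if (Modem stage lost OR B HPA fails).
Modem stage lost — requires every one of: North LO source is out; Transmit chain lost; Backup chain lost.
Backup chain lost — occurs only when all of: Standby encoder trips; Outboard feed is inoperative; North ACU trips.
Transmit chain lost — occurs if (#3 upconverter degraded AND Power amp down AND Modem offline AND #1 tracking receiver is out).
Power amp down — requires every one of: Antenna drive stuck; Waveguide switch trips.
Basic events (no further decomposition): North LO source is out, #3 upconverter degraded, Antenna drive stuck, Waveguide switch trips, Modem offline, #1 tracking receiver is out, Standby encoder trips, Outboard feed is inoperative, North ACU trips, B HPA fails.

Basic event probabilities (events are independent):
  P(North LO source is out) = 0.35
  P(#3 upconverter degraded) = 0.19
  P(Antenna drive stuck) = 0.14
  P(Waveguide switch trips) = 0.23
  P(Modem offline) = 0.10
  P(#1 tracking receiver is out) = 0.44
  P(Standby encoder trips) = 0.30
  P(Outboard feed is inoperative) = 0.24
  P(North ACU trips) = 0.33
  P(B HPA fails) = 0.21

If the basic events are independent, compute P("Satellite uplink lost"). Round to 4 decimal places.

0.2100

P(Power amp down) [AND] = 0.14 × 0.23 = 0.032200
P(Transmit chain lost) [AND] = 0.19 × 0.032200 × 0.10 × 0.44 = 0.000269
P(Backup chain lost) [AND] = 0.30 × 0.24 × 0.33 = 0.023760
P(Modem stage lost) [AND] = 0.35 × 0.000269 × 0.023760 = 0.000002
P(Satellite uplink lost) [OR] = 1 − (1−0.000002) × (1−0.21) = 0.210002
Rounded to 4 decimal places: P(Satellite uplink lost) ≈ 0.2100.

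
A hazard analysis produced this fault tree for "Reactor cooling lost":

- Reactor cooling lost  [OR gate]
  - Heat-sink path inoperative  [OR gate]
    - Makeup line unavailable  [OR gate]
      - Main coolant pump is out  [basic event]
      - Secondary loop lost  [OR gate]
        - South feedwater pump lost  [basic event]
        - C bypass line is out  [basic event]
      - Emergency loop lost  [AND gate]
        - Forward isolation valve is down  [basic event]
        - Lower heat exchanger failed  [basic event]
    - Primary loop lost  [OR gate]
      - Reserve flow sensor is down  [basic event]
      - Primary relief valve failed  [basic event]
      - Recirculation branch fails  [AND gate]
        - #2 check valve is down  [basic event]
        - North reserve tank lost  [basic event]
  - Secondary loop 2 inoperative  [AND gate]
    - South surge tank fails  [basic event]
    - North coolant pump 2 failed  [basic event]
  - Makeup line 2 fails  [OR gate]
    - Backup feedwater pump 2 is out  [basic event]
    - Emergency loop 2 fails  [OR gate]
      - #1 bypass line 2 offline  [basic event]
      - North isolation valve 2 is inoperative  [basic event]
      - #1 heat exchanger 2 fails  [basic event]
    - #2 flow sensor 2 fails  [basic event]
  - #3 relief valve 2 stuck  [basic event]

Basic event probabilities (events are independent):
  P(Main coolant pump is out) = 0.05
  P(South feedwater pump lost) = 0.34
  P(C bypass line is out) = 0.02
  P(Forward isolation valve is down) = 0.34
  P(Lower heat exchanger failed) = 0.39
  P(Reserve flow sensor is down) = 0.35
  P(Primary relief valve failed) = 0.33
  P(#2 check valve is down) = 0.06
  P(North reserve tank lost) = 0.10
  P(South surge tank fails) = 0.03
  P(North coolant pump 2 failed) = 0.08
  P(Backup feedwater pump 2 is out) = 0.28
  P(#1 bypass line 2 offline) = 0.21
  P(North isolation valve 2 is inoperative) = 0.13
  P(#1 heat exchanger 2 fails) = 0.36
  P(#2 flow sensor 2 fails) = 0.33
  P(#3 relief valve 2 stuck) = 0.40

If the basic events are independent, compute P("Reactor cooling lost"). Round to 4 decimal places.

P(Secondary loop lost) [OR] = 1 − (1−0.34) × (1−0.02) = 0.353200
P(Emergency loop lost) [AND] = 0.34 × 0.39 = 0.132600
P(Makeup line unavailable) [OR] = 1 − (1−0.05) × (1−0.353200) × (1−0.132600) = 0.467017
P(Recirculation branch fails) [AND] = 0.06 × 0.10 = 0.006000
P(Primary loop lost) [OR] = 1 − (1−0.35) × (1−0.33) × (1−0.006000) = 0.567113
P(Heat-sink path inoperative) [OR] = 1 − (1−0.467017) × (1−0.567113) = 0.769279
P(Secondary loop 2 inoperative) [AND] = 0.03 × 0.08 = 0.002400
P(Emergency loop 2 fails) [OR] = 1 − (1−0.21) × (1−0.13) × (1−0.36) = 0.560128
P(Makeup line 2 fails) [OR] = 1 − (1−0.28) × (1−0.560128) × (1−0.33) = 0.787806
P(Reactor cooling lost) [OR] = 1 − (1−0.769279) × (1−0.002400) × (1−0.787806) × (1−0.40) = 0.970696
Rounded to 4 decimal places: P(Reactor cooling lost) ≈ 0.9707.

0.9707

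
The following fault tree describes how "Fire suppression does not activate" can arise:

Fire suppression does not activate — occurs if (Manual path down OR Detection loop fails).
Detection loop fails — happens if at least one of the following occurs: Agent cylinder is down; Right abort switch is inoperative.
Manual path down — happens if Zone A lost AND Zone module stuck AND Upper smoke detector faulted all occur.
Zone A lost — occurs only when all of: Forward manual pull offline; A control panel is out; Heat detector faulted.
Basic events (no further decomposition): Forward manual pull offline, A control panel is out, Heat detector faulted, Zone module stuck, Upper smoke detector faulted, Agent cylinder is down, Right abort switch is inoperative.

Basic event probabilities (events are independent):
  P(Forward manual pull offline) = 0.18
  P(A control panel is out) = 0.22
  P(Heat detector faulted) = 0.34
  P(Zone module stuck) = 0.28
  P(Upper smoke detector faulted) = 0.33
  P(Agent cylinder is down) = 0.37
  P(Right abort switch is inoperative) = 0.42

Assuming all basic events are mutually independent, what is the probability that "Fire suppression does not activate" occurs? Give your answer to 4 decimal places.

P(Zone A lost) [AND] = 0.18 × 0.22 × 0.34 = 0.013464
P(Manual path down) [AND] = 0.013464 × 0.28 × 0.33 = 0.001244
P(Detection loop fails) [OR] = 1 − (1−0.37) × (1−0.42) = 0.634600
P(Fire suppression does not activate) [OR] = 1 − (1−0.001244) × (1−0.634600) = 0.635055
Rounded to 4 decimal places: P(Fire suppression does not activate) ≈ 0.6351.

0.6351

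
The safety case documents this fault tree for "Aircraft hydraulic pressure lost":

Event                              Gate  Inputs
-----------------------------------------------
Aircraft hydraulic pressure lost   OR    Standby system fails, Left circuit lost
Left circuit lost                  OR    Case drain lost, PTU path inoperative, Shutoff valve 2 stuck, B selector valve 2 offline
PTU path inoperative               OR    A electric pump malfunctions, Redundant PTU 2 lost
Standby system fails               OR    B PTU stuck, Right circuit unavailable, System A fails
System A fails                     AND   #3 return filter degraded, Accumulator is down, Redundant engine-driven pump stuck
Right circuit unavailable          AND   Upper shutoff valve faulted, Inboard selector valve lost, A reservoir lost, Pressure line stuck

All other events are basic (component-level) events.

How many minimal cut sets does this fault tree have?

8

Right circuit unavailable [AND]: one cut set from each child combined → 1 × 1 × 1 × 1 = 1 cut set(s).
System A fails [AND]: one cut set from each child combined → 1 × 1 × 1 = 1 cut set(s).
Standby system fails [OR]: union of children's cut sets → 3 cut set(s).
PTU path inoperative [OR]: union of children's cut sets → 2 cut set(s).
Left circuit lost [OR]: union of children's cut sets → 5 cut set(s).
Aircraft hydraulic pressure lost [OR]: union of children's cut sets → 8 cut set(s).
Minimal cut sets: {B PTU stuck}; {A reservoir lost, Inboard selector valve lost, Pressure line stuck, Upper shutoff valve faulted}; {#3 return filter degraded, Accumulator is down, Redundant engine-driven pump stuck}; {Case drain lost}; {A electric pump malfunctions}; {Redundant PTU 2 lost}; {Shutoff valve 2 stuck}; {B selector valve 2 offline}.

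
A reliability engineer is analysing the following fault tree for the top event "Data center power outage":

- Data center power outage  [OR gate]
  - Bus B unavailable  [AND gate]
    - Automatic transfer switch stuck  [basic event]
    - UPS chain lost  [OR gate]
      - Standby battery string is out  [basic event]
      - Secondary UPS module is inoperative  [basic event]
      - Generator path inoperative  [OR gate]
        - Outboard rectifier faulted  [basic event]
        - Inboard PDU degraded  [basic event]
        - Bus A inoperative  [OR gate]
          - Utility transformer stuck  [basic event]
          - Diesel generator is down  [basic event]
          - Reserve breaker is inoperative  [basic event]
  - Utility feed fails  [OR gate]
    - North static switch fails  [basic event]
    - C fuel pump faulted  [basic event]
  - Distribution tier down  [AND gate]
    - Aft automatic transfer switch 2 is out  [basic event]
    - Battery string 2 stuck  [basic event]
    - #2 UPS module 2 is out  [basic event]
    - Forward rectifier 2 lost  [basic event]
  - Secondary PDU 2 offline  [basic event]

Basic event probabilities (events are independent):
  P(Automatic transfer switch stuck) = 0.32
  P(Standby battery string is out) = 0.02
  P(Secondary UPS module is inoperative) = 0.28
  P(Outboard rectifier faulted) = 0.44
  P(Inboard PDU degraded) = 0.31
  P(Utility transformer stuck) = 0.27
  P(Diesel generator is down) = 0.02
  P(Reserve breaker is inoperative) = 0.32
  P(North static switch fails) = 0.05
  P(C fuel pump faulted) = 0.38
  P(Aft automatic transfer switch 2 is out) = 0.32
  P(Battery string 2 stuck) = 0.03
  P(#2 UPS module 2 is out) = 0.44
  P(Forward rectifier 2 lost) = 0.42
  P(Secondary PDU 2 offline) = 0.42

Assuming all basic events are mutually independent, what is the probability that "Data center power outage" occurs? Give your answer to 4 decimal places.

P(Bus A inoperative) [OR] = 1 − (1−0.27) × (1−0.02) × (1−0.32) = 0.513528
P(Generator path inoperative) [OR] = 1 − (1−0.44) × (1−0.31) × (1−0.513528) = 0.812027
P(UPS chain lost) [OR] = 1 − (1−0.02) × (1−0.28) × (1−0.812027) = 0.867366
P(Bus B unavailable) [AND] = 0.32 × 0.867366 = 0.277557
P(Utility feed fails) [OR] = 1 − (1−0.05) × (1−0.38) = 0.411000
P(Distribution tier down) [AND] = 0.32 × 0.03 × 0.44 × 0.42 = 0.001774
P(Data center power outage) [OR] = 1 − (1−0.277557) × (1−0.411000) × (1−0.001774) × (1−0.42) = 0.753637
Rounded to 4 decimal places: P(Data center power outage) ≈ 0.7536.

0.7536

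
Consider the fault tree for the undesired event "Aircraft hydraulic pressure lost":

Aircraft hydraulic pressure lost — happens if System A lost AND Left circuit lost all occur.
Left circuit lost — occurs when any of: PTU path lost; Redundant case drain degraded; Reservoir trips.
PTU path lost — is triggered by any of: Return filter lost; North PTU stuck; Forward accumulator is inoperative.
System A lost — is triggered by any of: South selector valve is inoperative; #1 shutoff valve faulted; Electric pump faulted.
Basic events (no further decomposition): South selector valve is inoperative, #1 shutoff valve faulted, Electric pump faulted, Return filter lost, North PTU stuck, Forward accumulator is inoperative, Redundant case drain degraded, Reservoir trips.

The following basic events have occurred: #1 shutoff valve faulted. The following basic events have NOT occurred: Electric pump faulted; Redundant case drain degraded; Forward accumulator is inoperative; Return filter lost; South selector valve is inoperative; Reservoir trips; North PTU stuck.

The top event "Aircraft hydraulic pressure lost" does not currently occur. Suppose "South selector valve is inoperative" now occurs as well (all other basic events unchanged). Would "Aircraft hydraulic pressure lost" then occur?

No

Counterfactual: set "South selector valve is inoperative" to occurred.
System A lost [OR]: South selector valve is inoperative=occurs, #1 shutoff valve faulted=occurs, Electric pump faulted=not → at least one input occurs → occurs.
PTU path lost [OR]: Return filter lost=not, North PTU stuck=not, Forward accumulator is inoperative=not → no input occurs → does not occur.
Left circuit lost [OR]: PTU path lost=not, Redundant case drain degraded=not, Reservoir trips=not → no input occurs → does not occur.
Aircraft hydraulic pressure lost [AND]: System A lost=occurs, Left circuit lost=not → not all inputs occur → does not occur.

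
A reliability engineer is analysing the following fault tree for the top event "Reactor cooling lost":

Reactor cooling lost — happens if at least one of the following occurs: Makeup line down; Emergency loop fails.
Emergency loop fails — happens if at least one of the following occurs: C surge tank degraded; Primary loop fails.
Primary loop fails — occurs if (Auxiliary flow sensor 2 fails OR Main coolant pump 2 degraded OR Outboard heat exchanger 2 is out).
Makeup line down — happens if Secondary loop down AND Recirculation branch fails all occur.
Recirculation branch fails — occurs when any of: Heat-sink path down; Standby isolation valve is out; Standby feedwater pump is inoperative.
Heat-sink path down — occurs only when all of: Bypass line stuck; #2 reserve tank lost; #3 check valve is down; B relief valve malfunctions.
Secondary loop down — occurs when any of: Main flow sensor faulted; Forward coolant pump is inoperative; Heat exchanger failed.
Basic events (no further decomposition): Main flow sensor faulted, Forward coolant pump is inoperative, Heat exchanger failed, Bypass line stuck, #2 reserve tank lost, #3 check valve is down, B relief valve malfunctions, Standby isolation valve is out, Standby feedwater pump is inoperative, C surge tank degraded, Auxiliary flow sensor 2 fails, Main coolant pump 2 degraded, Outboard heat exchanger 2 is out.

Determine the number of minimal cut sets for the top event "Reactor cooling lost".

13

Secondary loop down [OR]: union of children's cut sets → 3 cut set(s).
Heat-sink path down [AND]: one cut set from each child combined → 1 × 1 × 1 × 1 = 1 cut set(s).
Recirculation branch fails [OR]: union of children's cut sets → 3 cut set(s).
Makeup line down [AND]: one cut set from each child combined → 3 × 3 = 9 cut set(s).
Primary loop fails [OR]: union of children's cut sets → 3 cut set(s).
Emergency loop fails [OR]: union of children's cut sets → 4 cut set(s).
Reactor cooling lost [OR]: union of children's cut sets → 13 cut set(s).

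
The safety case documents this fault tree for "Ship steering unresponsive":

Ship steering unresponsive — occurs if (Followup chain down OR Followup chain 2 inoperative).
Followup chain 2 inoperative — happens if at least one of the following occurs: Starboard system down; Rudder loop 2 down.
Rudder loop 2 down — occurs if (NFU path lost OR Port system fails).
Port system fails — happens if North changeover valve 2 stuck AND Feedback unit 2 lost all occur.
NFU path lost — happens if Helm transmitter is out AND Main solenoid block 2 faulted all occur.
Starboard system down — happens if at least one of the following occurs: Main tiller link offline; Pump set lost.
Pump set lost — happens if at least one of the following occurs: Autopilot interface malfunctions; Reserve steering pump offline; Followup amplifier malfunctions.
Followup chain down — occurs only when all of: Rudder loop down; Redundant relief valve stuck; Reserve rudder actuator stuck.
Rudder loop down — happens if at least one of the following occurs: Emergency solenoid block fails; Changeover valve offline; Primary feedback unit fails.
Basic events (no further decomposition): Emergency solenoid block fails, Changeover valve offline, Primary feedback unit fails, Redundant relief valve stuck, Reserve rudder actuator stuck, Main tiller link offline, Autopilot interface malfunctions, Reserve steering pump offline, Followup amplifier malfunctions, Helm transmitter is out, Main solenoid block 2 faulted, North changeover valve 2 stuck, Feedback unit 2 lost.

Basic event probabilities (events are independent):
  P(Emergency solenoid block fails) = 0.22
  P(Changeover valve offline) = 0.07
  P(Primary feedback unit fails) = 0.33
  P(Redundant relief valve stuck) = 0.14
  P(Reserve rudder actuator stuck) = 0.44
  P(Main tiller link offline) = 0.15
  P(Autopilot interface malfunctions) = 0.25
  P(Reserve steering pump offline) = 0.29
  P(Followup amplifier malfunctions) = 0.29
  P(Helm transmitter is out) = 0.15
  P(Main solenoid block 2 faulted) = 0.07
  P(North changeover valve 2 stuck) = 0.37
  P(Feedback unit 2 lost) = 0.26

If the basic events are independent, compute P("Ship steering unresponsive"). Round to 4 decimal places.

P(Rudder loop down) [OR] = 1 − (1−0.22) × (1−0.07) × (1−0.33) = 0.513982
P(Followup chain down) [AND] = 0.513982 × 0.14 × 0.44 = 0.031661
P(Pump set lost) [OR] = 1 − (1−0.25) × (1−0.29) × (1−0.29) = 0.621925
P(Starboard system down) [OR] = 1 − (1−0.15) × (1−0.621925) = 0.678636
P(NFU path lost) [AND] = 0.15 × 0.07 = 0.010500
P(Port system fails) [AND] = 0.37 × 0.26 = 0.096200
P(Rudder loop 2 down) [OR] = 1 − (1−0.010500) × (1−0.096200) = 0.105690
P(Followup chain 2 inoperative) [OR] = 1 − (1−0.678636) × (1−0.105690) = 0.712601
P(Ship steering unresponsive) [OR] = 1 − (1−0.031661) × (1−0.712601) = 0.721700
Rounded to 4 decimal places: P(Ship steering unresponsive) ≈ 0.7217.

0.7217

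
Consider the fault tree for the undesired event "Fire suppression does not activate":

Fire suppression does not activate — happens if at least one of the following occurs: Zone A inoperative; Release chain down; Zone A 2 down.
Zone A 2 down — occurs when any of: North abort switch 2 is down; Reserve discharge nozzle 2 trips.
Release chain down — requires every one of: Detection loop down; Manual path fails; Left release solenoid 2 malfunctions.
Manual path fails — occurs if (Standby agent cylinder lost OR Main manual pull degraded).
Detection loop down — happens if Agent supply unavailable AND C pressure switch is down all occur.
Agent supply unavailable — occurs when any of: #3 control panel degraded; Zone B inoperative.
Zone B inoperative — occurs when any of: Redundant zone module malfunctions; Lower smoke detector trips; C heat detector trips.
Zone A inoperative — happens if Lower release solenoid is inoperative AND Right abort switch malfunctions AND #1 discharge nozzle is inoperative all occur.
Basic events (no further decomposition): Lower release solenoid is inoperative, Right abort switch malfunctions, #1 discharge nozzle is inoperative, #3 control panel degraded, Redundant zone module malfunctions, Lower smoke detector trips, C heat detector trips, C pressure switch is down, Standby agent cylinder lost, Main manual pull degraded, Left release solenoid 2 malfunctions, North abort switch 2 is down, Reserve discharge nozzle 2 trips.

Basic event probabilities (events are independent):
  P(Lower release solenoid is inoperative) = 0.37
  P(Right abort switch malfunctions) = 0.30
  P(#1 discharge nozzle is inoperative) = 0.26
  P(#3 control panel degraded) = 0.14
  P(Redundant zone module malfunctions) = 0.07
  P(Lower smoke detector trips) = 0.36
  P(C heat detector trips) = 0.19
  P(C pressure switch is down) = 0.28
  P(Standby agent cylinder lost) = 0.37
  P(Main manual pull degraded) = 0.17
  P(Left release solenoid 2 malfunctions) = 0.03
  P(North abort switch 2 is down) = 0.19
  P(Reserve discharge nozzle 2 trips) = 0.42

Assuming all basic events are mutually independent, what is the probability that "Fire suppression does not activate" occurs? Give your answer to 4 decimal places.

P(Zone A inoperative) [AND] = 0.37 × 0.30 × 0.26 = 0.028860
P(Zone B inoperative) [OR] = 1 − (1−0.07) × (1−0.36) × (1−0.19) = 0.517888
P(Agent supply unavailable) [OR] = 1 − (1−0.14) × (1−0.517888) = 0.585384
P(Detection loop down) [AND] = 0.585384 × 0.28 = 0.163908
P(Manual path fails) [OR] = 1 − (1−0.37) × (1−0.17) = 0.477100
P(Release chain down) [AND] = 0.163908 × 0.477100 × 0.03 = 0.002346
P(Zone A 2 down) [OR] = 1 − (1−0.19) × (1−0.42) = 0.530200
P(Fire suppression does not activate) [OR] = 1 − (1−0.028860) × (1−0.002346) × (1−0.530200) = 0.544829
Rounded to 4 decimal places: P(Fire suppression does not activate) ≈ 0.5448.

0.5448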